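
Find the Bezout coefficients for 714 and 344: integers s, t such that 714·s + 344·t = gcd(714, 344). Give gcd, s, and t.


Euclidean algorithm on (714, 344) — divide until remainder is 0:
  714 = 2 · 344 + 26
  344 = 13 · 26 + 6
  26 = 4 · 6 + 2
  6 = 3 · 2 + 0
gcd(714, 344) = 2.
Track Bezout coefficients alongside the remainders: start with r₀ = 714 = a·1 + b·0 (s = 1, t = 0) and r₁ = 344 = a·0 + b·1 (s = 0, t = 1); each new remainder r_{k+1} = r_{k-1} − q_k·r_k inherits s_{k+1} = s_{k-1} − q_k·s_k, t_{k+1} = t_{k-1} − q_k·t_k, so r_k = a·s_k + b·t_k at every step:
  q = 2: r = 26, s = 1 − 2·0 = 1, t = 0 − 2·1 = -2  (check: 714·1 + 344·(-2) = 26)
  q = 13: r = 6, s = 0 − 13·1 = -13, t = 1 − 13·(-2) = 27  (check: 714·(-13) + 344·27 = 6)
  q = 4: r = 2, s = 1 − 4·(-13) = 53, t = -2 − 4·27 = -110  (check: 714·53 + 344·(-110) = 2)
The row with r = 2 (the gcd) gives the Bezout coefficients s = 53, t = -110.
Result: 714 · (53) + 344 · (-110) = 2.

gcd(714, 344) = 2; s = 53, t = -110 (check: 714·53 + 344·(-110) = 2).


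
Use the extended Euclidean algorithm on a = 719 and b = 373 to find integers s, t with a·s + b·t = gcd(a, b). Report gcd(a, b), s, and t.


Euclidean algorithm on (719, 373) — divide until remainder is 0:
  719 = 1 · 373 + 346
  373 = 1 · 346 + 27
  346 = 12 · 27 + 22
  27 = 1 · 22 + 5
  22 = 4 · 5 + 2
  5 = 2 · 2 + 1
  2 = 2 · 1 + 0
gcd(719, 373) = 1.
Track Bezout coefficients alongside the remainders: start with r₀ = 719 = a·1 + b·0 (s = 1, t = 0) and r₁ = 373 = a·0 + b·1 (s = 0, t = 1); each new remainder r_{k+1} = r_{k-1} − q_k·r_k inherits s_{k+1} = s_{k-1} − q_k·s_k, t_{k+1} = t_{k-1} − q_k·t_k, so r_k = a·s_k + b·t_k at every step:
  q = 1: r = 346, s = 1 − 1·0 = 1, t = 0 − 1·1 = -1  (check: 719·1 + 373·(-1) = 346)
  q = 1: r = 27, s = 0 − 1·1 = -1, t = 1 − 1·(-1) = 2  (check: 719·(-1) + 373·2 = 27)
  q = 12: r = 22, s = 1 − 12·(-1) = 13, t = -1 − 12·2 = -25  (check: 719·13 + 373·(-25) = 22)
  q = 1: r = 5, s = -1 − 1·13 = -14, t = 2 − 1·(-25) = 27  (check: 719·(-14) + 373·27 = 5)
  q = 4: r = 2, s = 13 − 4·(-14) = 69, t = -25 − 4·27 = -133  (check: 719·69 + 373·(-133) = 2)
  q = 2: r = 1, s = -14 − 2·69 = -152, t = 27 − 2·(-133) = 293  (check: 719·(-152) + 373·293 = 1)
The row with r = 1 (the gcd) gives the Bezout coefficients s = -152, t = 293.
Result: 719 · (-152) + 373 · (293) = 1.

gcd(719, 373) = 1; s = -152, t = 293 (check: 719·(-152) + 373·293 = 1).


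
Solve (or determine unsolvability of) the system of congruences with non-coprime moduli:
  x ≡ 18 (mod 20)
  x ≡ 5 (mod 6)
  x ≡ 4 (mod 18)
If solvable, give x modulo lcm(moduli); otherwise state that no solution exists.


Moduli 20, 6, 18 are not pairwise coprime, so CRT works modulo lcm(m_i) when all pairwise compatibility conditions hold.
Pairwise compatibility: gcd(m_i, m_j) must divide a_i - a_j for every pair.
Merge one congruence at a time:
  Start: x ≡ 18 (mod 20).
  Combine with x ≡ 5 (mod 6): gcd(20, 6) = 2, and 5 - 18 = -13 is NOT divisible by 2.
    ⇒ system is inconsistent (no integer solution).

No solution (the system is inconsistent).


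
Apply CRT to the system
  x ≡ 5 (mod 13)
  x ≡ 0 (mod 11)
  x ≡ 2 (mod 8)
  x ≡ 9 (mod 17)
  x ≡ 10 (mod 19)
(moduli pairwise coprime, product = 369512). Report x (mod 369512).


Product of moduli M = 13 · 11 · 8 · 17 · 19 = 369512.
Merge one congruence at a time:
  Start: x ≡ 5 (mod 13).
  Combine with x ≡ 0 (mod 11); new modulus lcm = 143.
    Write x = 5 + 13·t and substitute into x ≡ 0 (mod 11): 13·t ≡ 0 − 5 = -5 (mod 11).
    Reduce coefficients mod 11: 2·t ≡ 6 (mod 11).
    The inverse of 2 mod 11 is 6 (since 2·6 = 12 = 1·11 + 1), so t ≡ 6·6 = 36 ≡ 3 (mod 11).
    Then x = 5 + 13·3 = 44, valid modulo lcm(13, 11) = 143: x ≡ 44 (mod 143).
  Combine with x ≡ 2 (mod 8); new modulus lcm = 1144.
    Write x = 44 + 143·t and substitute into x ≡ 2 (mod 8): 143·t ≡ 2 − 44 = -42 (mod 8).
    Reduce coefficients mod 8: 7·t ≡ 6 (mod 8).
    The inverse of 7 mod 8 is 7 (since 7·7 = 49 = 6·8 + 1), so t ≡ 7·6 = 42 ≡ 2 (mod 8).
    Then x = 44 + 143·2 = 330, valid modulo lcm(143, 8) = 1144: x ≡ 330 (mod 1144).
  Combine with x ≡ 9 (mod 17); new modulus lcm = 19448.
    Write x = 330 + 1144·t and substitute into x ≡ 9 (mod 17): 1144·t ≡ 9 − 330 = -321 (mod 17).
    Reduce coefficients mod 17: 5·t ≡ 2 (mod 17).
    The inverse of 5 mod 17 is 7 (since 5·7 = 35 = 2·17 + 1), so t ≡ 7·2 = 14 ≡ 14 (mod 17).
    Then x = 330 + 1144·14 = 16346, valid modulo lcm(1144, 17) = 19448: x ≡ 16346 (mod 19448).
  Combine with x ≡ 10 (mod 19); new modulus lcm = 369512.
    Write x = 16346 + 19448·t and substitute into x ≡ 10 (mod 19): 19448·t ≡ 10 − 16346 = -16336 (mod 19).
    Reduce coefficients mod 19: 11·t ≡ 4 (mod 19).
    The inverse of 11 mod 19 is 7 (since 11·7 = 77 = 4·19 + 1), so t ≡ 7·4 = 28 ≡ 9 (mod 19).
    Then x = 16346 + 19448·9 = 191378, valid modulo lcm(19448, 19) = 369512: x ≡ 191378 (mod 369512).
Verify against each original: 191378 mod 13 = 5, 191378 mod 11 = 0, 191378 mod 8 = 2, 191378 mod 17 = 9, 191378 mod 19 = 10.

x ≡ 191378 (mod 369512).


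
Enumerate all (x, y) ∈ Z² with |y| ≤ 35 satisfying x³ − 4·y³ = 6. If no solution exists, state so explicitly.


The equation is x³ - 4y³ = 6. For fixed y, x³ = 4·y³ + 6, so a solution requires the RHS to be a perfect cube.
Strategy: iterate y from -35 to 35, compute RHS = 4·y³ + 6, and check whether it is a (positive or negative) perfect cube.
Check small values of y:
  y = 0: RHS = 6 is not a perfect cube.
  y = 1: RHS = 10 is not a perfect cube.
  y = -1: RHS = 2 is not a perfect cube.
  y = 2: RHS = 38 is not a perfect cube.
  y = -2: RHS = -26 is not a perfect cube.
  y = 3: RHS = 114 is not a perfect cube.
  y = -3: RHS = -102 is not a perfect cube.
Continuing the search up to |y| = 35 finds no solutions either.
No (x, y) in the scanned range satisfies the equation.

No integer solutions with |y| ≤ 35.


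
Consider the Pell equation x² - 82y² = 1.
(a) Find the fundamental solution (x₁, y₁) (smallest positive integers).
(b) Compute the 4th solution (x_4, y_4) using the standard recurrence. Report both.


Step 1: Find the fundamental solution (x₁, y₁) of x² - 82y² = 1.
  Expand √82 as a continued fraction. a₀ = ⌊√82⌋ = 9; iterate m_{k+1} = d_k·a_k − m_k, d_{k+1} = (82 − m_{k+1}²)/d_k, a_{k+1} = ⌊(a₀ + m_{k+1})/d_{k+1}⌋ (starting m₀ = 0, d₀ = 1), with convergents p_k = a_k·p_{k-1} + p_{k-2}, q_k = a_k·q_{k-1} + q_{k-2} (p₋₁ = 1, q₋₁ = 0):
  k = 0: a₀ = 9; p₀/q₀ = 9/1; p₀² − 82·q₀² = 81 − 82 = -1.
  k = 1: m = 9, d = 1, a = ⌊(9 + 9)/1⌋ = 18; p/q = (18·9 + 1)/(18·1 + 0) = 163/18; p² − 82·q² = 26569 − 26568 = 1.
  The first convergent with p² − 82·q² = 1 gives the fundamental solution (x₁, y₁) = (163, 18).
Step 2: Apply the recurrence (x_{n+1}, y_{n+1}) = (x₁x_n + 82y₁y_n, x₁y_n + y₁x_n) repeatedly.
  From (x_1, y_1) = (163, 18): x_2 = 163·163 + 82·18·18 = 53137; y_2 = 163·18 + 18·163 = 5868.
  From (x_2, y_2) = (53137, 5868): x_3 = 163·53137 + 82·18·5868 = 17322499; y_3 = 163·5868 + 18·53137 = 1912950.
  From (x_3, y_3) = (17322499, 1912950): x_4 = 163·17322499 + 82·18·1912950 = 5647081537; y_4 = 163·1912950 + 18·17322499 = 623615832.
Step 3: Verify x_4² - 82·y_4² = 31889529885526282369 - 31889529885526282368 = 1 (should be 1). ✓

(x_1, y_1) = (163, 18); (x_4, y_4) = (5647081537, 623615832).


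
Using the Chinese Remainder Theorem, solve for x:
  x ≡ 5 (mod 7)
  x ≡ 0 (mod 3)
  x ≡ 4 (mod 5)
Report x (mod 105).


Moduli 7, 3, 5 are pairwise coprime; by CRT there is a unique solution modulo M = 7 · 3 · 5 = 105.
Solve pairwise, accumulating the modulus:
  Start with x ≡ 5 (mod 7).
  Combine with x ≡ 0 (mod 3): since gcd(7, 3) = 1, we get a unique residue mod 21.
    Write x = 5 + 7·t and substitute into x ≡ 0 (mod 3): 7·t ≡ 0 − 5 = -5 (mod 3).
    Reduce coefficients mod 3: 1·t ≡ 1 (mod 3).
    So t ≡ 1 (mod 3).
    Then x = 5 + 7·1 = 12, valid modulo lcm(7, 3) = 21: x ≡ 12 (mod 21).
  Combine with x ≡ 4 (mod 5): since gcd(21, 5) = 1, we get a unique residue mod 105.
    Write x = 12 + 21·t and substitute into x ≡ 4 (mod 5): 21·t ≡ 4 − 12 = -8 (mod 5).
    Reduce coefficients mod 5: 1·t ≡ 2 (mod 5).
    So t ≡ 2 (mod 5).
    Then x = 12 + 21·2 = 54, valid modulo lcm(21, 5) = 105: x ≡ 54 (mod 105).
Verify: 54 mod 7 = 5 ✓, 54 mod 3 = 0 ✓, 54 mod 5 = 4 ✓.

x ≡ 54 (mod 105).


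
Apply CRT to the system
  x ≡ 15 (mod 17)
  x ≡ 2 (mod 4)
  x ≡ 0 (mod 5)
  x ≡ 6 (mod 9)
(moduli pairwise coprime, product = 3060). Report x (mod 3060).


Product of moduli M = 17 · 4 · 5 · 9 = 3060.
Merge one congruence at a time:
  Start: x ≡ 15 (mod 17).
  Combine with x ≡ 2 (mod 4); new modulus lcm = 68.
    Write x = 15 + 17·t and substitute into x ≡ 2 (mod 4): 17·t ≡ 2 − 15 = -13 (mod 4).
    Reduce coefficients mod 4: 1·t ≡ 3 (mod 4).
    So t ≡ 3 (mod 4).
    Then x = 15 + 17·3 = 66, valid modulo lcm(17, 4) = 68: x ≡ 66 (mod 68).
  Combine with x ≡ 0 (mod 5); new modulus lcm = 340.
    Write x = 66 + 68·t and substitute into x ≡ 0 (mod 5): 68·t ≡ 0 − 66 = -66 (mod 5).
    Reduce coefficients mod 5: 3·t ≡ 4 (mod 5).
    The inverse of 3 mod 5 is 2 (since 3·2 = 6 = 1·5 + 1), so t ≡ 2·4 = 8 ≡ 3 (mod 5).
    Then x = 66 + 68·3 = 270, valid modulo lcm(68, 5) = 340: x ≡ 270 (mod 340).
  Combine with x ≡ 6 (mod 9); new modulus lcm = 3060.
    Write x = 270 + 340·t and substitute into x ≡ 6 (mod 9): 340·t ≡ 6 − 270 = -264 (mod 9).
    Reduce coefficients mod 9: 7·t ≡ 6 (mod 9).
    The inverse of 7 mod 9 is 4 (since 7·4 = 28 = 3·9 + 1), so t ≡ 4·6 = 24 ≡ 6 (mod 9).
    Then x = 270 + 340·6 = 2310, valid modulo lcm(340, 9) = 3060: x ≡ 2310 (mod 3060).
Verify against each original: 2310 mod 17 = 15, 2310 mod 4 = 2, 2310 mod 5 = 0, 2310 mod 9 = 6.

x ≡ 2310 (mod 3060).


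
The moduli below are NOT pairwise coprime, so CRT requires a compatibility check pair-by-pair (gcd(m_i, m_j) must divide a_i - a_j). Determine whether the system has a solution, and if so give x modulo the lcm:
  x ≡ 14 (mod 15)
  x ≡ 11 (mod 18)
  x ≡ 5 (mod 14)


Moduli 15, 18, 14 are not pairwise coprime, so CRT works modulo lcm(m_i) when all pairwise compatibility conditions hold.
Pairwise compatibility: gcd(m_i, m_j) must divide a_i - a_j for every pair.
Merge one congruence at a time:
  Start: x ≡ 14 (mod 15).
  Combine with x ≡ 11 (mod 18): gcd(15, 18) = 3; 11 - 14 = -3, which IS divisible by 3, so compatible.
    Write x = 14 + 15·t and substitute into x ≡ 11 (mod 18): 15·t ≡ 11 − 14 = -3 (mod 18).
    Divide the congruence (and modulus) by g = 3: 5·t ≡ -1 (mod 6).
    Reduce coefficients mod 6: 5·t ≡ 5 (mod 6).
    The inverse of 5 mod 6 is 5 (since 5·5 = 25 = 4·6 + 1), so t ≡ 5·5 = 25 ≡ 1 (mod 6).
    Then x = 14 + 15·1 = 29, valid modulo lcm(15, 18) = 90: x ≡ 29 (mod 90).
  Combine with x ≡ 5 (mod 14): gcd(90, 14) = 2; 5 - 29 = -24, which IS divisible by 2, so compatible.
    Write x = 29 + 90·t and substitute into x ≡ 5 (mod 14): 90·t ≡ 5 − 29 = -24 (mod 14).
    Divide the congruence (and modulus) by g = 2: 45·t ≡ -12 (mod 7).
    Reduce coefficients mod 7: 3·t ≡ 2 (mod 7).
    The inverse of 3 mod 7 is 5 (since 3·5 = 15 = 2·7 + 1), so t ≡ 5·2 = 10 ≡ 3 (mod 7).
    Then x = 29 + 90·3 = 299, valid modulo lcm(90, 14) = 630: x ≡ 299 (mod 630).
Verify: 299 mod 15 = 14, 299 mod 18 = 11, 299 mod 14 = 5.

x ≡ 299 (mod 630).


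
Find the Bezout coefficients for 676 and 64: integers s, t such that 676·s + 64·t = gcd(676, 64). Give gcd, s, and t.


Euclidean algorithm on (676, 64) — divide until remainder is 0:
  676 = 10 · 64 + 36
  64 = 1 · 36 + 28
  36 = 1 · 28 + 8
  28 = 3 · 8 + 4
  8 = 2 · 4 + 0
gcd(676, 64) = 4.
Track Bezout coefficients alongside the remainders: start with r₀ = 676 = a·1 + b·0 (s = 1, t = 0) and r₁ = 64 = a·0 + b·1 (s = 0, t = 1); each new remainder r_{k+1} = r_{k-1} − q_k·r_k inherits s_{k+1} = s_{k-1} − q_k·s_k, t_{k+1} = t_{k-1} − q_k·t_k, so r_k = a·s_k + b·t_k at every step:
  q = 10: r = 36, s = 1 − 10·0 = 1, t = 0 − 10·1 = -10  (check: 676·1 + 64·(-10) = 36)
  q = 1: r = 28, s = 0 − 1·1 = -1, t = 1 − 1·(-10) = 11  (check: 676·(-1) + 64·11 = 28)
  q = 1: r = 8, s = 1 − 1·(-1) = 2, t = -10 − 1·11 = -21  (check: 676·2 + 64·(-21) = 8)
  q = 3: r = 4, s = -1 − 3·2 = -7, t = 11 − 3·(-21) = 74  (check: 676·(-7) + 64·74 = 4)
The row with r = 4 (the gcd) gives the Bezout coefficients s = -7, t = 74.
Result: 676 · (-7) + 64 · (74) = 4.

gcd(676, 64) = 4; s = -7, t = 74 (check: 676·(-7) + 64·74 = 4).


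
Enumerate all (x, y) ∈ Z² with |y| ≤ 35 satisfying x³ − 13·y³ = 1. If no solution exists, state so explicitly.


The equation is x³ - 13y³ = 1. For fixed y, x³ = 13·y³ + 1, so a solution requires the RHS to be a perfect cube.
Strategy: iterate y from -35 to 35, compute RHS = 13·y³ + 1, and check whether it is a (positive or negative) perfect cube.
Check small values of y:
  y = 0: RHS = 1 = (1)³ ⇒ x = 1 works.
  y = 1: RHS = 14 is not a perfect cube.
  y = -1: RHS = -12 is not a perfect cube.
  y = 2: RHS = 105 is not a perfect cube.
  y = -2: RHS = -103 is not a perfect cube.
  y = 3: RHS = 352 is not a perfect cube.
  y = -3: RHS = -350 is not a perfect cube.
Continuing the search up to |y| = 35 finds no further solutions beyond those listed.
Collected solutions: (1, 0).

Solutions (with |y| ≤ 35): (1, 0).


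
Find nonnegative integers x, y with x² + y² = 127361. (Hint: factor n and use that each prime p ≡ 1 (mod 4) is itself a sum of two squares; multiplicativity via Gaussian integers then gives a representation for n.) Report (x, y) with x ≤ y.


Step 1: Factor n = 127361 = 13 · 97 · 101.
Step 2: Check the mod-4 condition on each prime factor: 13 ≡ 1 (mod 4), exponent 1; 97 ≡ 1 (mod 4), exponent 1; 101 ≡ 1 (mod 4), exponent 1.
All primes ≡ 3 (mod 4) appear to even exponent (or don't appear), so by the two-squares theorem n IS expressible as a sum of two squares.
Step 3: Build a representation. Here n = 13 · 97 · 101 is a product of primes ≡ 1 (mod 4). Each prime p ≡ 1 (mod 4) is itself a sum of two squares; find a² by testing p − a² for a perfect square:
  13: 13 − 1² = 12, 13 − 2² = 9 = 3² ⇒ 13 = 2² + 3².
  97: 97 − 1² = 96, 97 − 2² = 93, 97 − 3² = 88, 97 − 4² = 81 = 9² ⇒ 97 = 4² + 9².
  101: 101 − 1² = 100 = 10² ⇒ 101 = 1² + 10².
  Combine using the Brahmagupta–Fibonacci identity (a² + b²)(c² + d²) = (ac − bd)² + (ad + bc)² = (ac + bd)² + (ad − bc)²:
  13 · 97 = 1261: from (2² + 3²)(4² + 9²), take (2·4 − 3·9, 2·9 + 3·4) = (8 − 27, 18 + 12) = (-19, 30); dropping signs (only squares matter) gives (19, 30); check 19² + 30² = 361 + 900 = 1261 ✓.
  1261 · 101 = 127361: from (19² + 30²)(1² + 10²), take (19·1 − 30·10, 19·10 + 30·1) = (19 − 300, 190 + 30) = (-281, 220); dropping signs (only squares matter) gives (281, 220); check 281² + 220² = 78961 + 48400 = 127361 ✓.
Step 4: Order so x ≤ y and verify: 220² + 281² = 48400 + 78961 = 127361 = n. ✓

n = 127361 = 220² + 281² (one valid representation with x ≤ y).


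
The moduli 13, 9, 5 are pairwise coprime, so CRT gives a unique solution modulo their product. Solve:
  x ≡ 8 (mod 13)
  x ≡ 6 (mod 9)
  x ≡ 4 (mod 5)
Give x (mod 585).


Moduli 13, 9, 5 are pairwise coprime; by CRT there is a unique solution modulo M = 13 · 9 · 5 = 585.
Solve pairwise, accumulating the modulus:
  Start with x ≡ 8 (mod 13).
  Combine with x ≡ 6 (mod 9): since gcd(13, 9) = 1, we get a unique residue mod 117.
    Write x = 8 + 13·t and substitute into x ≡ 6 (mod 9): 13·t ≡ 6 − 8 = -2 (mod 9).
    Reduce coefficients mod 9: 4·t ≡ 7 (mod 9).
    The inverse of 4 mod 9 is 7 (since 4·7 = 28 = 3·9 + 1), so t ≡ 7·7 = 49 ≡ 4 (mod 9).
    Then x = 8 + 13·4 = 60, valid modulo lcm(13, 9) = 117: x ≡ 60 (mod 117).
  Combine with x ≡ 4 (mod 5): since gcd(117, 5) = 1, we get a unique residue mod 585.
    Write x = 60 + 117·t and substitute into x ≡ 4 (mod 5): 117·t ≡ 4 − 60 = -56 (mod 5).
    Reduce coefficients mod 5: 2·t ≡ 4 (mod 5).
    The inverse of 2 mod 5 is 3 (since 2·3 = 6 = 1·5 + 1), so t ≡ 3·4 = 12 ≡ 2 (mod 5).
    Then x = 60 + 117·2 = 294, valid modulo lcm(117, 5) = 585: x ≡ 294 (mod 585).
Verify: 294 mod 13 = 8 ✓, 294 mod 9 = 6 ✓, 294 mod 5 = 4 ✓.

x ≡ 294 (mod 585).


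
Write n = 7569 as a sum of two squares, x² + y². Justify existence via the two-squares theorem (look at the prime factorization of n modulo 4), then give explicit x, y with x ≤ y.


Step 1: Factor n = 7569 = 3^2 · 29^2.
Step 2: Check the mod-4 condition on each prime factor: 3 ≡ 3 (mod 4), exponent 2 (must be even); 29 ≡ 1 (mod 4), exponent 2.
All primes ≡ 3 (mod 4) appear to even exponent (or don't appear), so by the two-squares theorem n IS expressible as a sum of two squares.
Step 3: Build a representation. Group n = k² · m with k = 3 and m = 29 · 29 = 841 (a product of primes ≡ 1 (mod 4)); a representation of m scales to one of n via (k·x)² + (k·y)² = k²(x² + y²). Each prime p ≡ 1 (mod 4) is itself a sum of two squares; find a² by testing p − a² for a perfect square:
  29: 29 − 1² = 28, 29 − 2² = 25 = 5² ⇒ 29 = 2² + 5².
  Combine using the Brahmagupta–Fibonacci identity (a² + b²)(c² + d²) = (ac − bd)² + (ad + bc)² = (ac + bd)² + (ad − bc)²:
  29 · 29 = 841: from (2² + 5²)(2² + 5²), take (2·2 − 5·5, 2·5 + 5·2) = (4 − 25, 10 + 10) = (-21, 20); dropping signs (only squares matter) gives (21, 20); check 21² + 20² = 441 + 400 = 841 ✓.
  Scale by k = 3: (3·21, 3·20) = (63, 60).
Step 4: Order so x ≤ y and verify: 60² + 63² = 3600 + 3969 = 7569 = n. ✓

n = 7569 = 60² + 63² (one valid representation with x ≤ y).


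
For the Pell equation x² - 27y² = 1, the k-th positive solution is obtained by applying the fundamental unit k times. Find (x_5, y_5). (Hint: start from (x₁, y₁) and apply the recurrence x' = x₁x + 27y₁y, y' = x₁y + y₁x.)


Step 1: Find the fundamental solution (x₁, y₁) of x² - 27y² = 1.
  Expand √27 as a continued fraction. a₀ = ⌊√27⌋ = 5; iterate m_{k+1} = d_k·a_k − m_k, d_{k+1} = (27 − m_{k+1}²)/d_k, a_{k+1} = ⌊(a₀ + m_{k+1})/d_{k+1}⌋ (starting m₀ = 0, d₀ = 1), with convergents p_k = a_k·p_{k-1} + p_{k-2}, q_k = a_k·q_{k-1} + q_{k-2} (p₋₁ = 1, q₋₁ = 0):
  k = 0: a₀ = 5; p₀/q₀ = 5/1; p₀² − 27·q₀² = 25 − 27 = -2.
  k = 1: m = 5, d = 2, a = ⌊(5 + 5)/2⌋ = 5; p/q = (5·5 + 1)/(5·1 + 0) = 26/5; p² − 27·q² = 676 − 675 = 1.
  The first convergent with p² − 27·q² = 1 gives the fundamental solution (x₁, y₁) = (26, 5).
Step 2: Apply the recurrence (x_{n+1}, y_{n+1}) = (x₁x_n + 27y₁y_n, x₁y_n + y₁x_n) repeatedly.
  From (x_1, y_1) = (26, 5): x_2 = 26·26 + 27·5·5 = 1351; y_2 = 26·5 + 5·26 = 260.
  From (x_2, y_2) = (1351, 260): x_3 = 26·1351 + 27·5·260 = 70226; y_3 = 26·260 + 5·1351 = 13515.
  From (x_3, y_3) = (70226, 13515): x_4 = 26·70226 + 27·5·13515 = 3650401; y_4 = 26·13515 + 5·70226 = 702520.
  From (x_4, y_4) = (3650401, 702520): x_5 = 26·3650401 + 27·5·702520 = 189750626; y_5 = 26·702520 + 5·3650401 = 36517525.
Step 3: Verify x_5² - 27·y_5² = 36005300067391876 - 36005300067391875 = 1 (should be 1). ✓

(x_1, y_1) = (26, 5); (x_5, y_5) = (189750626, 36517525).


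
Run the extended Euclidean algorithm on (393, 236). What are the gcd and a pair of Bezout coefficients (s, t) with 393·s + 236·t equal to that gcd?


Euclidean algorithm on (393, 236) — divide until remainder is 0:
  393 = 1 · 236 + 157
  236 = 1 · 157 + 79
  157 = 1 · 79 + 78
  79 = 1 · 78 + 1
  78 = 78 · 1 + 0
gcd(393, 236) = 1.
Track Bezout coefficients alongside the remainders: start with r₀ = 393 = a·1 + b·0 (s = 1, t = 0) and r₁ = 236 = a·0 + b·1 (s = 0, t = 1); each new remainder r_{k+1} = r_{k-1} − q_k·r_k inherits s_{k+1} = s_{k-1} − q_k·s_k, t_{k+1} = t_{k-1} − q_k·t_k, so r_k = a·s_k + b·t_k at every step:
  q = 1: r = 157, s = 1 − 1·0 = 1, t = 0 − 1·1 = -1  (check: 393·1 + 236·(-1) = 157)
  q = 1: r = 79, s = 0 − 1·1 = -1, t = 1 − 1·(-1) = 2  (check: 393·(-1) + 236·2 = 79)
  q = 1: r = 78, s = 1 − 1·(-1) = 2, t = -1 − 1·2 = -3  (check: 393·2 + 236·(-3) = 78)
  q = 1: r = 1, s = -1 − 1·2 = -3, t = 2 − 1·(-3) = 5  (check: 393·(-3) + 236·5 = 1)
The row with r = 1 (the gcd) gives the Bezout coefficients s = -3, t = 5.
Result: 393 · (-3) + 236 · (5) = 1.

gcd(393, 236) = 1; s = -3, t = 5 (check: 393·(-3) + 236·5 = 1).


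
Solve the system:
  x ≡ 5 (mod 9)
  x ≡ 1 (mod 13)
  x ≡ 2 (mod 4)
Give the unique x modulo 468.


Moduli 9, 13, 4 are pairwise coprime; by CRT there is a unique solution modulo M = 9 · 13 · 4 = 468.
Solve pairwise, accumulating the modulus:
  Start with x ≡ 5 (mod 9).
  Combine with x ≡ 1 (mod 13): since gcd(9, 13) = 1, we get a unique residue mod 117.
    Write x = 5 + 9·t and substitute into x ≡ 1 (mod 13): 9·t ≡ 1 − 5 = -4 (mod 13).
    Reduce coefficients mod 13: 9·t ≡ 9 (mod 13).
    The inverse of 9 mod 13 is 3 (since 9·3 = 27 = 2·13 + 1), so t ≡ 3·9 = 27 ≡ 1 (mod 13).
    Then x = 5 + 9·1 = 14, valid modulo lcm(9, 13) = 117: x ≡ 14 (mod 117).
  Combine with x ≡ 2 (mod 4): since gcd(117, 4) = 1, we get a unique residue mod 468.
    Write x = 14 + 117·t and substitute into x ≡ 2 (mod 4): 117·t ≡ 2 − 14 = -12 (mod 4).
    Reduce coefficients mod 4: 1·t ≡ 0 (mod 4).
    So t ≡ 0 (mod 4).
    Then x = 14 + 117·0 = 14, valid modulo lcm(117, 4) = 468: x ≡ 14 (mod 468).
Verify: 14 mod 9 = 5 ✓, 14 mod 13 = 1 ✓, 14 mod 4 = 2 ✓.

x ≡ 14 (mod 468).


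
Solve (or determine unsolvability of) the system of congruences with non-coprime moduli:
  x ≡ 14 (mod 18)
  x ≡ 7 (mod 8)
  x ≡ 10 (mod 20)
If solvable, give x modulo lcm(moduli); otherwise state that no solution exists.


Moduli 18, 8, 20 are not pairwise coprime, so CRT works modulo lcm(m_i) when all pairwise compatibility conditions hold.
Pairwise compatibility: gcd(m_i, m_j) must divide a_i - a_j for every pair.
Merge one congruence at a time:
  Start: x ≡ 14 (mod 18).
  Combine with x ≡ 7 (mod 8): gcd(18, 8) = 2, and 7 - 14 = -7 is NOT divisible by 2.
    ⇒ system is inconsistent (no integer solution).

No solution (the system is inconsistent).


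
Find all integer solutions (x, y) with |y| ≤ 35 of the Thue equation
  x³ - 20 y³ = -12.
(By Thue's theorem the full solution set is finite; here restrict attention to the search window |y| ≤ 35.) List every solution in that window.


The equation is x³ - 20y³ = -12. For fixed y, x³ = 20·y³ − 12, so a solution requires the RHS to be a perfect cube.
Strategy: iterate y from -35 to 35, compute RHS = 20·y³ − 12, and check whether it is a (positive or negative) perfect cube.
Check small values of y:
  y = 0: RHS = -12 is not a perfect cube.
  y = 1: RHS = 8 = (2)³ ⇒ x = 2 works.
  y = -1: RHS = -32 is not a perfect cube.
  y = 2: RHS = 148 is not a perfect cube.
  y = -2: RHS = -172 is not a perfect cube.
  y = 3: RHS = 528 is not a perfect cube.
  y = -3: RHS = -552 is not a perfect cube.
Continuing the search up to |y| = 35 finds no further solutions beyond those listed.
Collected solutions: (2, 1).

Solutions (with |y| ≤ 35): (2, 1).


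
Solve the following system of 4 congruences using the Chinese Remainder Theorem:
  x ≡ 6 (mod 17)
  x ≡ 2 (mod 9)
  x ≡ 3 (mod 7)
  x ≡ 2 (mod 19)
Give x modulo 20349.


Product of moduli M = 17 · 9 · 7 · 19 = 20349.
Merge one congruence at a time:
  Start: x ≡ 6 (mod 17).
  Combine with x ≡ 2 (mod 9); new modulus lcm = 153.
    Write x = 6 + 17·t and substitute into x ≡ 2 (mod 9): 17·t ≡ 2 − 6 = -4 (mod 9).
    Reduce coefficients mod 9: 8·t ≡ 5 (mod 9).
    The inverse of 8 mod 9 is 8 (since 8·8 = 64 = 7·9 + 1), so t ≡ 8·5 = 40 ≡ 4 (mod 9).
    Then x = 6 + 17·4 = 74, valid modulo lcm(17, 9) = 153: x ≡ 74 (mod 153).
  Combine with x ≡ 3 (mod 7); new modulus lcm = 1071.
    Write x = 74 + 153·t and substitute into x ≡ 3 (mod 7): 153·t ≡ 3 − 74 = -71 (mod 7).
    Reduce coefficients mod 7: 6·t ≡ 6 (mod 7).
    The inverse of 6 mod 7 is 6 (since 6·6 = 36 = 5·7 + 1), so t ≡ 6·6 = 36 ≡ 1 (mod 7).
    Then x = 74 + 153·1 = 227, valid modulo lcm(153, 7) = 1071: x ≡ 227 (mod 1071).
  Combine with x ≡ 2 (mod 19); new modulus lcm = 20349.
    Write x = 227 + 1071·t and substitute into x ≡ 2 (mod 19): 1071·t ≡ 2 − 227 = -225 (mod 19).
    Reduce coefficients mod 19: 7·t ≡ 3 (mod 19).
    The inverse of 7 mod 19 is 11 (since 7·11 = 77 = 4·19 + 1), so t ≡ 11·3 = 33 ≡ 14 (mod 19).
    Then x = 227 + 1071·14 = 15221, valid modulo lcm(1071, 19) = 20349: x ≡ 15221 (mod 20349).
Verify against each original: 15221 mod 17 = 6, 15221 mod 9 = 2, 15221 mod 7 = 3, 15221 mod 19 = 2.

x ≡ 15221 (mod 20349).


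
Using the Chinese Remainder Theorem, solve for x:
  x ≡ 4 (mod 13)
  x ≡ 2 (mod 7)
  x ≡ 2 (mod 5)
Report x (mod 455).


Moduli 13, 7, 5 are pairwise coprime; by CRT there is a unique solution modulo M = 13 · 7 · 5 = 455.
Solve pairwise, accumulating the modulus:
  Start with x ≡ 4 (mod 13).
  Combine with x ≡ 2 (mod 7): since gcd(13, 7) = 1, we get a unique residue mod 91.
    Write x = 4 + 13·t and substitute into x ≡ 2 (mod 7): 13·t ≡ 2 − 4 = -2 (mod 7).
    Reduce coefficients mod 7: 6·t ≡ 5 (mod 7).
    The inverse of 6 mod 7 is 6 (since 6·6 = 36 = 5·7 + 1), so t ≡ 6·5 = 30 ≡ 2 (mod 7).
    Then x = 4 + 13·2 = 30, valid modulo lcm(13, 7) = 91: x ≡ 30 (mod 91).
  Combine with x ≡ 2 (mod 5): since gcd(91, 5) = 1, we get a unique residue mod 455.
    Write x = 30 + 91·t and substitute into x ≡ 2 (mod 5): 91·t ≡ 2 − 30 = -28 (mod 5).
    Reduce coefficients mod 5: 1·t ≡ 2 (mod 5).
    So t ≡ 2 (mod 5).
    Then x = 30 + 91·2 = 212, valid modulo lcm(91, 5) = 455: x ≡ 212 (mod 455).
Verify: 212 mod 13 = 4 ✓, 212 mod 7 = 2 ✓, 212 mod 5 = 2 ✓.

x ≡ 212 (mod 455).


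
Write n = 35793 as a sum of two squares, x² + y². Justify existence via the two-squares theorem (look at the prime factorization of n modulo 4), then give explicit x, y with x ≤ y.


Step 1: Factor n = 35793 = 3^2 · 41 · 97.
Step 2: Check the mod-4 condition on each prime factor: 3 ≡ 3 (mod 4), exponent 2 (must be even); 41 ≡ 1 (mod 4), exponent 1; 97 ≡ 1 (mod 4), exponent 1.
All primes ≡ 3 (mod 4) appear to even exponent (or don't appear), so by the two-squares theorem n IS expressible as a sum of two squares.
Step 3: Build a representation. Group n = k² · m with k = 3 and m = 41 · 97 = 3977 (a product of primes ≡ 1 (mod 4)); a representation of m scales to one of n via (k·x)² + (k·y)² = k²(x² + y²). Each prime p ≡ 1 (mod 4) is itself a sum of two squares; find a² by testing p − a² for a perfect square:
  41: 41 − 1² = 40, 41 − 2² = 37, 41 − 3² = 32, 41 − 4² = 25 = 5² ⇒ 41 = 4² + 5².
  97: 97 − 1² = 96, 97 − 2² = 93, 97 − 3² = 88, 97 − 4² = 81 = 9² ⇒ 97 = 4² + 9².
  Combine using the Brahmagupta–Fibonacci identity (a² + b²)(c² + d²) = (ac − bd)² + (ad + bc)² = (ac + bd)² + (ad − bc)²:
  41 · 97 = 3977: from (4² + 5²)(4² + 9²), take (4·4 − 5·9, 4·9 + 5·4) = (16 − 45, 36 + 20) = (-29, 56); dropping signs (only squares matter) gives (29, 56); check 29² + 56² = 841 + 3136 = 3977 ✓.
  Scale by k = 3: (3·29, 3·56) = (87, 168).
Step 4: Order so x ≤ y and verify: 87² + 168² = 7569 + 28224 = 35793 = n. ✓

n = 35793 = 87² + 168² (one valid representation with x ≤ y).


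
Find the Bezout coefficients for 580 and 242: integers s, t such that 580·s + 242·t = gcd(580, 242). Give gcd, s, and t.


Euclidean algorithm on (580, 242) — divide until remainder is 0:
  580 = 2 · 242 + 96
  242 = 2 · 96 + 50
  96 = 1 · 50 + 46
  50 = 1 · 46 + 4
  46 = 11 · 4 + 2
  4 = 2 · 2 + 0
gcd(580, 242) = 2.
Track Bezout coefficients alongside the remainders: start with r₀ = 580 = a·1 + b·0 (s = 1, t = 0) and r₁ = 242 = a·0 + b·1 (s = 0, t = 1); each new remainder r_{k+1} = r_{k-1} − q_k·r_k inherits s_{k+1} = s_{k-1} − q_k·s_k, t_{k+1} = t_{k-1} − q_k·t_k, so r_k = a·s_k + b·t_k at every step:
  q = 2: r = 96, s = 1 − 2·0 = 1, t = 0 − 2·1 = -2  (check: 580·1 + 242·(-2) = 96)
  q = 2: r = 50, s = 0 − 2·1 = -2, t = 1 − 2·(-2) = 5  (check: 580·(-2) + 242·5 = 50)
  q = 1: r = 46, s = 1 − 1·(-2) = 3, t = -2 − 1·5 = -7  (check: 580·3 + 242·(-7) = 46)
  q = 1: r = 4, s = -2 − 1·3 = -5, t = 5 − 1·(-7) = 12  (check: 580·(-5) + 242·12 = 4)
  q = 11: r = 2, s = 3 − 11·(-5) = 58, t = -7 − 11·12 = -139  (check: 580·58 + 242·(-139) = 2)
The row with r = 2 (the gcd) gives the Bezout coefficients s = 58, t = -139.
Result: 580 · (58) + 242 · (-139) = 2.

gcd(580, 242) = 2; s = 58, t = -139 (check: 580·58 + 242·(-139) = 2).


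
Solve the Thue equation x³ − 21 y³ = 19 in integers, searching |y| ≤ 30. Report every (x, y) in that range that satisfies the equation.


The equation is x³ - 21y³ = 19. For fixed y, x³ = 21·y³ + 19, so a solution requires the RHS to be a perfect cube.
Strategy: iterate y from -30 to 30, compute RHS = 21·y³ + 19, and check whether it is a (positive or negative) perfect cube.
Check small values of y:
  y = 0: RHS = 19 is not a perfect cube.
  y = 1: RHS = 40 is not a perfect cube.
  y = -1: RHS = -2 is not a perfect cube.
  y = 2: RHS = 187 is not a perfect cube.
  y = -2: RHS = -149 is not a perfect cube.
  y = 3: RHS = 586 is not a perfect cube.
  y = -3: RHS = -548 is not a perfect cube.
Continuing the search up to |y| = 30 finds no solutions either.
No (x, y) in the scanned range satisfies the equation.

No integer solutions with |y| ≤ 30.


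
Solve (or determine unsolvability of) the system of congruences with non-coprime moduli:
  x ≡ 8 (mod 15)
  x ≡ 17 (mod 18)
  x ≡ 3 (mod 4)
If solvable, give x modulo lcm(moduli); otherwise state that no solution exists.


Moduli 15, 18, 4 are not pairwise coprime, so CRT works modulo lcm(m_i) when all pairwise compatibility conditions hold.
Pairwise compatibility: gcd(m_i, m_j) must divide a_i - a_j for every pair.
Merge one congruence at a time:
  Start: x ≡ 8 (mod 15).
  Combine with x ≡ 17 (mod 18): gcd(15, 18) = 3; 17 - 8 = 9, which IS divisible by 3, so compatible.
    Write x = 8 + 15·t and substitute into x ≡ 17 (mod 18): 15·t ≡ 17 − 8 = 9 (mod 18).
    Divide the congruence (and modulus) by g = 3: 5·t ≡ 3 (mod 6).
    The inverse of 5 mod 6 is 5 (since 5·5 = 25 = 4·6 + 1), so t ≡ 5·3 = 15 ≡ 3 (mod 6).
    Then x = 8 + 15·3 = 53, valid modulo lcm(15, 18) = 90: x ≡ 53 (mod 90).
  Combine with x ≡ 3 (mod 4): gcd(90, 4) = 2; 3 - 53 = -50, which IS divisible by 2, so compatible.
    Write x = 53 + 90·t and substitute into x ≡ 3 (mod 4): 90·t ≡ 3 − 53 = -50 (mod 4).
    Divide the congruence (and modulus) by g = 2: 45·t ≡ -25 (mod 2).
    Reduce coefficients mod 2: 1·t ≡ 1 (mod 2).
    So t ≡ 1 (mod 2).
    Then x = 53 + 90·1 = 143, valid modulo lcm(90, 4) = 180: x ≡ 143 (mod 180).
Verify: 143 mod 15 = 8, 143 mod 18 = 17, 143 mod 4 = 3.

x ≡ 143 (mod 180).


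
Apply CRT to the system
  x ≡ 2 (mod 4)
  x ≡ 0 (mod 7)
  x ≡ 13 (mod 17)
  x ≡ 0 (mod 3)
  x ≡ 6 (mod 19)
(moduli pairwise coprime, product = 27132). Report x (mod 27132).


Product of moduli M = 4 · 7 · 17 · 3 · 19 = 27132.
Merge one congruence at a time:
  Start: x ≡ 2 (mod 4).
  Combine with x ≡ 0 (mod 7); new modulus lcm = 28.
    Write x = 2 + 4·t and substitute into x ≡ 0 (mod 7): 4·t ≡ 0 − 2 = -2 (mod 7).
    Reduce coefficients mod 7: 4·t ≡ 5 (mod 7).
    The inverse of 4 mod 7 is 2 (since 4·2 = 8 = 1·7 + 1), so t ≡ 2·5 = 10 ≡ 3 (mod 7).
    Then x = 2 + 4·3 = 14, valid modulo lcm(4, 7) = 28: x ≡ 14 (mod 28).
  Combine with x ≡ 13 (mod 17); new modulus lcm = 476.
    Write x = 14 + 28·t and substitute into x ≡ 13 (mod 17): 28·t ≡ 13 − 14 = -1 (mod 17).
    Reduce coefficients mod 17: 11·t ≡ 16 (mod 17).
    The inverse of 11 mod 17 is 14 (since 11·14 = 154 = 9·17 + 1), so t ≡ 14·16 = 224 ≡ 3 (mod 17).
    Then x = 14 + 28·3 = 98, valid modulo lcm(28, 17) = 476: x ≡ 98 (mod 476).
  Combine with x ≡ 0 (mod 3); new modulus lcm = 1428.
    Write x = 98 + 476·t and substitute into x ≡ 0 (mod 3): 476·t ≡ 0 − 98 = -98 (mod 3).
    Reduce coefficients mod 3: 2·t ≡ 1 (mod 3).
    The inverse of 2 mod 3 is 2 (since 2·2 = 4 = 1·3 + 1), so t ≡ 2·1 = 2 ≡ 2 (mod 3).
    Then x = 98 + 476·2 = 1050, valid modulo lcm(476, 3) = 1428: x ≡ 1050 (mod 1428).
  Combine with x ≡ 6 (mod 19); new modulus lcm = 27132.
    Write x = 1050 + 1428·t and substitute into x ≡ 6 (mod 19): 1428·t ≡ 6 − 1050 = -1044 (mod 19).
    Reduce coefficients mod 19: 3·t ≡ 1 (mod 19).
    The inverse of 3 mod 19 is 13 (since 3·13 = 39 = 2·19 + 1), so t ≡ 13·1 = 13 ≡ 13 (mod 19).
    Then x = 1050 + 1428·13 = 19614, valid modulo lcm(1428, 19) = 27132: x ≡ 19614 (mod 27132).
Verify against each original: 19614 mod 4 = 2, 19614 mod 7 = 0, 19614 mod 17 = 13, 19614 mod 3 = 0, 19614 mod 19 = 6.

x ≡ 19614 (mod 27132).


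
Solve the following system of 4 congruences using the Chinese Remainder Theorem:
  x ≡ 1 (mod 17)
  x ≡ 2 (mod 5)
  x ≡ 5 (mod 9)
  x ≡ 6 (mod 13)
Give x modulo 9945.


Product of moduli M = 17 · 5 · 9 · 13 = 9945.
Merge one congruence at a time:
  Start: x ≡ 1 (mod 17).
  Combine with x ≡ 2 (mod 5); new modulus lcm = 85.
    Write x = 1 + 17·t and substitute into x ≡ 2 (mod 5): 17·t ≡ 2 − 1 = 1 (mod 5).
    Reduce coefficients mod 5: 2·t ≡ 1 (mod 5).
    The inverse of 2 mod 5 is 3 (since 2·3 = 6 = 1·5 + 1), so t ≡ 3·1 = 3 ≡ 3 (mod 5).
    Then x = 1 + 17·3 = 52, valid modulo lcm(17, 5) = 85: x ≡ 52 (mod 85).
  Combine with x ≡ 5 (mod 9); new modulus lcm = 765.
    Write x = 52 + 85·t and substitute into x ≡ 5 (mod 9): 85·t ≡ 5 − 52 = -47 (mod 9).
    Reduce coefficients mod 9: 4·t ≡ 7 (mod 9).
    The inverse of 4 mod 9 is 7 (since 4·7 = 28 = 3·9 + 1), so t ≡ 7·7 = 49 ≡ 4 (mod 9).
    Then x = 52 + 85·4 = 392, valid modulo lcm(85, 9) = 765: x ≡ 392 (mod 765).
  Combine with x ≡ 6 (mod 13); new modulus lcm = 9945.
    Write x = 392 + 765·t and substitute into x ≡ 6 (mod 13): 765·t ≡ 6 − 392 = -386 (mod 13).
    Reduce coefficients mod 13: 11·t ≡ 4 (mod 13).
    The inverse of 11 mod 13 is 6 (since 11·6 = 66 = 5·13 + 1), so t ≡ 6·4 = 24 ≡ 11 (mod 13).
    Then x = 392 + 765·11 = 8807, valid modulo lcm(765, 13) = 9945: x ≡ 8807 (mod 9945).
Verify against each original: 8807 mod 17 = 1, 8807 mod 5 = 2, 8807 mod 9 = 5, 8807 mod 13 = 6.

x ≡ 8807 (mod 9945).


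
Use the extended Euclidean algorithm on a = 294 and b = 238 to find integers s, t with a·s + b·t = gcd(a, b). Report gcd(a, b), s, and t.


Euclidean algorithm on (294, 238) — divide until remainder is 0:
  294 = 1 · 238 + 56
  238 = 4 · 56 + 14
  56 = 4 · 14 + 0
gcd(294, 238) = 14.
Track Bezout coefficients alongside the remainders: start with r₀ = 294 = a·1 + b·0 (s = 1, t = 0) and r₁ = 238 = a·0 + b·1 (s = 0, t = 1); each new remainder r_{k+1} = r_{k-1} − q_k·r_k inherits s_{k+1} = s_{k-1} − q_k·s_k, t_{k+1} = t_{k-1} − q_k·t_k, so r_k = a·s_k + b·t_k at every step:
  q = 1: r = 56, s = 1 − 1·0 = 1, t = 0 − 1·1 = -1  (check: 294·1 + 238·(-1) = 56)
  q = 4: r = 14, s = 0 − 4·1 = -4, t = 1 − 4·(-1) = 5  (check: 294·(-4) + 238·5 = 14)
The row with r = 14 (the gcd) gives the Bezout coefficients s = -4, t = 5.
Result: 294 · (-4) + 238 · (5) = 14.

gcd(294, 238) = 14; s = -4, t = 5 (check: 294·(-4) + 238·5 = 14).


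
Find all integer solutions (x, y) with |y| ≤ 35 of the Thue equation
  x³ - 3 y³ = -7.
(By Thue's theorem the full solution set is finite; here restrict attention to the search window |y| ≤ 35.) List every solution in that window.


The equation is x³ - 3y³ = -7. For fixed y, x³ = 3·y³ − 7, so a solution requires the RHS to be a perfect cube.
Strategy: iterate y from -35 to 35, compute RHS = 3·y³ − 7, and check whether it is a (positive or negative) perfect cube.
Check small values of y:
  y = 0: RHS = -7 is not a perfect cube.
  y = 1: RHS = -4 is not a perfect cube.
  y = -1: RHS = -10 is not a perfect cube.
  y = 2: RHS = 17 is not a perfect cube.
  y = -2: RHS = -31 is not a perfect cube.
  y = 3: RHS = 74 is not a perfect cube.
  y = -3: RHS = -88 is not a perfect cube.
Continuing the search up to |y| = 35 finds no solutions either.
No (x, y) in the scanned range satisfies the equation.

No integer solutions with |y| ≤ 35.


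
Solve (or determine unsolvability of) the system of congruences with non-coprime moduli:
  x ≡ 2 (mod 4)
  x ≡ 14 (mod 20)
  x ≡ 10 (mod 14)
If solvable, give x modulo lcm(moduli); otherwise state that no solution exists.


Moduli 4, 20, 14 are not pairwise coprime, so CRT works modulo lcm(m_i) when all pairwise compatibility conditions hold.
Pairwise compatibility: gcd(m_i, m_j) must divide a_i - a_j for every pair.
Merge one congruence at a time:
  Start: x ≡ 2 (mod 4).
  Combine with x ≡ 14 (mod 20): gcd(4, 20) = 4; 14 - 2 = 12, which IS divisible by 4, so compatible.
    Write x = 2 + 4·t and substitute into x ≡ 14 (mod 20): 4·t ≡ 14 − 2 = 12 (mod 20).
    Divide the congruence (and modulus) by g = 4: 1·t ≡ 3 (mod 5).
    So t ≡ 3 (mod 5).
    Then x = 2 + 4·3 = 14, valid modulo lcm(4, 20) = 20: x ≡ 14 (mod 20).
  Combine with x ≡ 10 (mod 14): gcd(20, 14) = 2; 10 - 14 = -4, which IS divisible by 2, so compatible.
    Write x = 14 + 20·t and substitute into x ≡ 10 (mod 14): 20·t ≡ 10 − 14 = -4 (mod 14).
    Divide the congruence (and modulus) by g = 2: 10·t ≡ -2 (mod 7).
    Reduce coefficients mod 7: 3·t ≡ 5 (mod 7).
    The inverse of 3 mod 7 is 5 (since 3·5 = 15 = 2·7 + 1), so t ≡ 5·5 = 25 ≡ 4 (mod 7).
    Then x = 14 + 20·4 = 94, valid modulo lcm(20, 14) = 140: x ≡ 94 (mod 140).
Verify: 94 mod 4 = 2, 94 mod 20 = 14, 94 mod 14 = 10.

x ≡ 94 (mod 140).


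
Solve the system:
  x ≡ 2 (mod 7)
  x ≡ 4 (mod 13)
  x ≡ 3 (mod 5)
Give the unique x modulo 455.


Moduli 7, 13, 5 are pairwise coprime; by CRT there is a unique solution modulo M = 7 · 13 · 5 = 455.
Solve pairwise, accumulating the modulus:
  Start with x ≡ 2 (mod 7).
  Combine with x ≡ 4 (mod 13): since gcd(7, 13) = 1, we get a unique residue mod 91.
    Write x = 2 + 7·t and substitute into x ≡ 4 (mod 13): 7·t ≡ 4 − 2 = 2 (mod 13).
    The inverse of 7 mod 13 is 2 (since 7·2 = 14 = 1·13 + 1), so t ≡ 2·2 = 4 ≡ 4 (mod 13).
    Then x = 2 + 7·4 = 30, valid modulo lcm(7, 13) = 91: x ≡ 30 (mod 91).
  Combine with x ≡ 3 (mod 5): since gcd(91, 5) = 1, we get a unique residue mod 455.
    Write x = 30 + 91·t and substitute into x ≡ 3 (mod 5): 91·t ≡ 3 − 30 = -27 (mod 5).
    Reduce coefficients mod 5: 1·t ≡ 3 (mod 5).
    So t ≡ 3 (mod 5).
    Then x = 30 + 91·3 = 303, valid modulo lcm(91, 5) = 455: x ≡ 303 (mod 455).
Verify: 303 mod 7 = 2 ✓, 303 mod 13 = 4 ✓, 303 mod 5 = 3 ✓.

x ≡ 303 (mod 455).


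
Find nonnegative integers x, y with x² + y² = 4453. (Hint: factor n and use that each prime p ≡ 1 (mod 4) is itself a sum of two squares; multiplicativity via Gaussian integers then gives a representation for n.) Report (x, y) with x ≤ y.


Step 1: Factor n = 4453 = 61 · 73.
Step 2: Check the mod-4 condition on each prime factor: 61 ≡ 1 (mod 4), exponent 1; 73 ≡ 1 (mod 4), exponent 1.
All primes ≡ 3 (mod 4) appear to even exponent (or don't appear), so by the two-squares theorem n IS expressible as a sum of two squares.
Step 3: Build a representation. Here n = 61 · 73 is a product of primes ≡ 1 (mod 4). Each prime p ≡ 1 (mod 4) is itself a sum of two squares; find a² by testing p − a² for a perfect square:
  61: 61 − 1² = 60, 61 − 2² = 57, 61 − 3² = 52, 61 − 4² = 45, 61 − 5² = 36 = 6² ⇒ 61 = 5² + 6².
  73: 73 − 1² = 72, 73 − 2² = 69, 73 − 3² = 64 = 8² ⇒ 73 = 3² + 8².
  Combine using the Brahmagupta–Fibonacci identity (a² + b²)(c² + d²) = (ac − bd)² + (ad + bc)² = (ac + bd)² + (ad − bc)²:
  61 · 73 = 4453: from (5² + 6²)(3² + 8²), take (5·3 − 6·8, 5·8 + 6·3) = (15 − 48, 40 + 18) = (-33, 58); dropping signs (only squares matter) gives (33, 58); check 33² + 58² = 1089 + 3364 = 4453 ✓.
Step 4: Order so x ≤ y and verify: 33² + 58² = 1089 + 3364 = 4453 = n. ✓

n = 4453 = 33² + 58² (one valid representation with x ≤ y).
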